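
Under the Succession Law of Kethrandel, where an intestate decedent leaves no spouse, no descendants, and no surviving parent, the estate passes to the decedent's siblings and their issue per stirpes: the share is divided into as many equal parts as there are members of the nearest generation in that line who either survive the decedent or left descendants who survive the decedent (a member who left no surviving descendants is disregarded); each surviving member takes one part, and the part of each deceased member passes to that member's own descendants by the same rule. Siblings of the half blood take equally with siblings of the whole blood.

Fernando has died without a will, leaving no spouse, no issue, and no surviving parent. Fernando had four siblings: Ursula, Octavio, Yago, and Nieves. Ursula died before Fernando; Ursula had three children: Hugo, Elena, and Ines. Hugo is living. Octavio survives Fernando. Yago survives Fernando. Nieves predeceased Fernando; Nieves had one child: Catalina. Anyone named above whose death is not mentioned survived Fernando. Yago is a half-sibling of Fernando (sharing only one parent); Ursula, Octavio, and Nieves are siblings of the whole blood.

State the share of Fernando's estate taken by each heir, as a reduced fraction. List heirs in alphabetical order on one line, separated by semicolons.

No spouse, descendants, or parent survives, so the estate passes to Fernando's siblings per stirpes.
Half-blood and whole-blood siblings take equally under the stated rule.
The estate is divided into 4 equal shares of 1/4 among Ursula, Octavio, Yago, Nieves.
Ursula predeceased; the 1/4 allotted to Ursula's branch passes to Ursula's issue by representation.
The 1/4 is divided into 3 equal shares of 1/12 among Hugo, Elena, Ines.
Hugo is living and takes 1/12.
Elena is living and takes 1/12.
Ines is living and takes 1/12.
Octavio is living and takes 1/4.
Yago is living and takes 1/4.
Nieves predeceased; the 1/4 allotted to Nieves's branch passes to Nieves's issue by representation.
Catalina is the sole taker at this level and receives the full 1/4.

Catalina 1/4; Elena 1/12; Hugo 1/12; Ines 1/12; Octavio 1/4; Yago 1/4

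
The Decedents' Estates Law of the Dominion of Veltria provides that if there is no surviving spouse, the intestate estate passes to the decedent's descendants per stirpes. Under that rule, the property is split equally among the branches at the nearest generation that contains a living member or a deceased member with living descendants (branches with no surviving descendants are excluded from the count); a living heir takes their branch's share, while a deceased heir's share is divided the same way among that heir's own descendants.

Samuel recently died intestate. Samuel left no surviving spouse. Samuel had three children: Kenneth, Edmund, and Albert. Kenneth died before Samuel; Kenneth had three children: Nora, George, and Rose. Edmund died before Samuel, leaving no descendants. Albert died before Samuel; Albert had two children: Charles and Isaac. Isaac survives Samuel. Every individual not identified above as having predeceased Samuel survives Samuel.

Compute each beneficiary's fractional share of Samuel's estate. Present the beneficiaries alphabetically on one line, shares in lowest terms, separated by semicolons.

Charles 1/4; George 1/6; Isaac 1/4; Nora 1/6; Rose 1/6

There is no surviving spouse, so the entire estate passes to Samuel's descendants per stirpes.
Edmund left no surviving issue, so that branch lapses and is disregarded.
The estate is divided into 2 equal shares of 1/2 among Kenneth, Albert.
Kenneth predeceased; the 1/2 allotted to Kenneth's branch passes to Kenneth's issue by representation.
The 1/2 is divided into 3 equal shares of 1/6 among Nora, George, Rose.
Nora is living and takes 1/6.
George is living and takes 1/6.
Rose is living and takes 1/6.
Albert predeceased; the 1/2 allotted to Albert's branch passes to Albert's issue by representation.
The 1/2 is divided into 2 equal shares of 1/4 among Charles, Isaac.
Charles is living and takes 1/4.
Isaac is living and takes 1/4.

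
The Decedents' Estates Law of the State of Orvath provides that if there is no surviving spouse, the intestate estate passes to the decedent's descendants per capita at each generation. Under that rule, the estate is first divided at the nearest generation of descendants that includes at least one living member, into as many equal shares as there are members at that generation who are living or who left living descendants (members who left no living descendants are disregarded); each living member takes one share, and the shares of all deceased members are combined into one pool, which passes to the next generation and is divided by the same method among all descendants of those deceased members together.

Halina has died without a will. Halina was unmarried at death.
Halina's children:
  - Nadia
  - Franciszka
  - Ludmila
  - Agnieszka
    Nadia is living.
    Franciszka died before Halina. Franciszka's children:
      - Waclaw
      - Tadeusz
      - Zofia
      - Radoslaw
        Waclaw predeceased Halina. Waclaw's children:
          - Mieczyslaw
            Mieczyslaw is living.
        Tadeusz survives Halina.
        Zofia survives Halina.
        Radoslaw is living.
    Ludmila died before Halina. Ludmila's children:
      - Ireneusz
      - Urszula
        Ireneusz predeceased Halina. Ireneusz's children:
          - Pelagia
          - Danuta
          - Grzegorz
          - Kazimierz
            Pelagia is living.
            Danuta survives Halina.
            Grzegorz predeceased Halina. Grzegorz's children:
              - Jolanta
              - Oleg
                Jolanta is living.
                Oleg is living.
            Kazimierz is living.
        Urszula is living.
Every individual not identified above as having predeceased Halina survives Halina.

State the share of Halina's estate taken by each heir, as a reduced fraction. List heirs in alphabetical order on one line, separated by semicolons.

Agnieszka 1/4; Danuta 1/30; Jolanta 1/60; Kazimierz 1/30; Mieczyslaw 1/30; Nadia 1/4; Oleg 1/60; Pelagia 1/30; Radoslaw 1/12; Tadeusz 1/12; Urszula 1/12; Zofia 1/12

There is no surviving spouse, so the entire estate passes to Halina's descendants per capita at each generation.
At generation 1 (Nadia, Franciszka, Ludmila, Agnieszka) there are 4 shares of (1)/4 = 1/4 each.
Living: Nadia and Agnieszka — each takes 1/4.
Deceased: Franciszka and Ludmila. Their combined 1/2 is pooled and carried to generation 2.
At generation 2 (Waclaw, Tadeusz, Zofia, Radoslaw, Ireneusz, Urszula) there are 6 shares of (1/2)/6 = 1/12 each.
Living: Tadeusz, Zofia, Radoslaw, and Urszula — each takes 1/12.
Deceased: Waclaw and Ireneusz. Their combined 1/6 is pooled and carried to generation 3.
At generation 3 (Mieczyslaw, Pelagia, Danuta, Grzegorz, Kazimierz) there are 5 shares of (1/6)/5 = 1/30 each.
Living: Mieczyslaw, Pelagia, Danuta, and Kazimierz — each takes 1/30.
Deceased: Grzegorz. That 1/30 share is carried to generation 4.
At generation 4 (Jolanta, Oleg) there are 2 shares of (1/30)/2 = 1/60 each.
Living: Jolanta and Oleg — each takes 1/60.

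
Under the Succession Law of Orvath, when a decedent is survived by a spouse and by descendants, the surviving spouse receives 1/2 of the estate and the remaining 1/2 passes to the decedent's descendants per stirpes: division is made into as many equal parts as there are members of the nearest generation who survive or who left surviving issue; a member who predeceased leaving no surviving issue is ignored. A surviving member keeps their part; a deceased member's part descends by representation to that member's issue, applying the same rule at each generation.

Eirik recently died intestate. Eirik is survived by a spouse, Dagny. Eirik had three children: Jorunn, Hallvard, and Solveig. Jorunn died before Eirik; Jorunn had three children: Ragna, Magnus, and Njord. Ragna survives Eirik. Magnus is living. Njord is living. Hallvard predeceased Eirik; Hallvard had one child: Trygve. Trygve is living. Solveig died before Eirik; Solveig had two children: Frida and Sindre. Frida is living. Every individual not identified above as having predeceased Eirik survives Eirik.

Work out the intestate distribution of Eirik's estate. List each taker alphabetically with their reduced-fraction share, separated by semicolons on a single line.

Dagny, as surviving spouse, takes 1/2.
The remaining 1/2 passes to Eirik's descendants per stirpes.
The 1/2 is divided into 3 equal shares of 1/6 among Jorunn, Hallvard, Solveig.
Jorunn predeceased; the 1/6 allotted to Jorunn's branch passes to Jorunn's issue by representation.
The 1/6 is divided into 3 equal shares of 1/18 among Ragna, Magnus, Njord.
Ragna is living and takes 1/18.
Magnus is living and takes 1/18.
Njord is living and takes 1/18.
Hallvard predeceased; the 1/6 allotted to Hallvard's branch passes to Hallvard's issue by representation.
Trygve is the sole taker at this level and receives the full 1/6.
Solveig predeceased; the 1/6 allotted to Solveig's branch passes to Solveig's issue by representation.
The 1/6 is divided into 2 equal shares of 1/12 among Frida, Sindre.
Frida is living and takes 1/12.
Sindre is living and takes 1/12.

Dagny 1/2; Frida 1/12; Magnus 1/18; Njord 1/18; Ragna 1/18; Sindre 1/12; Trygve 1/6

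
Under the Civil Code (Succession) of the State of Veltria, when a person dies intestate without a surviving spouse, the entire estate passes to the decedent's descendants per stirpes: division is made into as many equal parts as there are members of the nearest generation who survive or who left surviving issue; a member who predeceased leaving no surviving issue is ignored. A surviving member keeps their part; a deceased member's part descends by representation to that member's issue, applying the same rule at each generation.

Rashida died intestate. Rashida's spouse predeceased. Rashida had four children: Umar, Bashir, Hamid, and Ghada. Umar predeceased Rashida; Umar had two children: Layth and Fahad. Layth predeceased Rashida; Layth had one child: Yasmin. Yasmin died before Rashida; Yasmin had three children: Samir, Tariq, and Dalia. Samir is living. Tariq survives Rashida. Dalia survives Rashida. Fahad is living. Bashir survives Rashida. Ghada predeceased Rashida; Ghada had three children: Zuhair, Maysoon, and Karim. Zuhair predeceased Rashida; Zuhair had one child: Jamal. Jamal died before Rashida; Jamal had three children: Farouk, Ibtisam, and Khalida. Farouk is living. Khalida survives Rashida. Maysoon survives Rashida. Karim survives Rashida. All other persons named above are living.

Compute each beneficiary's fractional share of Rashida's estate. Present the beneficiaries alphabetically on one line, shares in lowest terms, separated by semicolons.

Bashir 1/4; Dalia 1/24; Fahad 1/8; Farouk 1/36; Hamid 1/4; Ibtisam 1/36; Karim 1/12; Khalida 1/36; Maysoon 1/12; Samir 1/24; Tariq 1/24

There is no surviving spouse, so the entire estate passes to Rashida's descendants per stirpes.
The estate is divided into 4 equal shares of 1/4 among Umar, Bashir, Hamid, Ghada.
Umar predeceased; the 1/4 allotted to Umar's branch passes to Umar's issue by representation.
The 1/4 is divided into 2 equal shares of 1/8 among Layth, Fahad.
Layth predeceased; the 1/8 allotted to Layth's branch passes to Layth's issue by representation.
Yasmin's line is the sole branch at this level, so the full 1/8 passes to Yasmin's issue by representation.
The 1/8 is divided into 3 equal shares of 1/24 among Samir, Tariq, Dalia.
Samir is living and takes 1/24.
Tariq is living and takes 1/24.
Dalia is living and takes 1/24.
Fahad is living and takes 1/8.
Bashir is living and takes 1/4.
Hamid is living and takes 1/4.
Ghada predeceased; the 1/4 allotted to Ghada's branch passes to Ghada's issue by representation.
The 1/4 is divided into 3 equal shares of 1/12 among Zuhair, Maysoon, Karim.
Zuhair predeceased; the 1/12 allotted to Zuhair's branch passes to Zuhair's issue by representation.
Jamal's line is the sole branch at this level, so the full 1/12 passes to Jamal's issue by representation.
The 1/12 is divided into 3 equal shares of 1/36 among Farouk, Ibtisam, Khalida.
Farouk is living and takes 1/36.
Ibtisam is living and takes 1/36.
Khalida is living and takes 1/36.
Maysoon is living and takes 1/12.
Karim is living and takes 1/12.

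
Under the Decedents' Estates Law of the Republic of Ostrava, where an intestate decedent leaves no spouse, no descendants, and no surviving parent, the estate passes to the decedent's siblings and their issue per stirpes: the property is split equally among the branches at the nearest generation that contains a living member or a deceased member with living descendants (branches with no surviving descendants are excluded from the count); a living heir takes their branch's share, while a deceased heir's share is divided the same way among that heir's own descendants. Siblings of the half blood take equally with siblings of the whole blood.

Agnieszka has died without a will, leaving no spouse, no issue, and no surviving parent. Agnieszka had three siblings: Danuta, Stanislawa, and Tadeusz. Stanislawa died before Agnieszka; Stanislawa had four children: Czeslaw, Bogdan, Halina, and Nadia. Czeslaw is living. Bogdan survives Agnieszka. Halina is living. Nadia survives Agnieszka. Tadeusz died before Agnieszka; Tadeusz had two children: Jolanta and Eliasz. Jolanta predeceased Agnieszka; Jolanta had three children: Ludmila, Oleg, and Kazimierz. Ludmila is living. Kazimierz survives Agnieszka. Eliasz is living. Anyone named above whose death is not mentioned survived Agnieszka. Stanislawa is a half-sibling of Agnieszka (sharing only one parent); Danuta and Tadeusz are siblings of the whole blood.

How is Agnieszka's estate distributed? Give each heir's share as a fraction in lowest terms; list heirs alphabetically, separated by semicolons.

Bogdan 1/12; Czeslaw 1/12; Danuta 1/3; Eliasz 1/6; Halina 1/12; Kazimierz 1/18; Ludmila 1/18; Nadia 1/12; Oleg 1/18

No spouse, descendants, or parent survives, so the estate passes to Agnieszka's siblings per stirpes.
Half-blood and whole-blood siblings take equally under the stated rule.
The estate is divided into 3 equal shares of 1/3 among Danuta, Stanislawa, Tadeusz.
Danuta is living and takes 1/3.
Stanislawa predeceased; the 1/3 allotted to Stanislawa's branch passes to Stanislawa's issue by representation.
The 1/3 is divided into 4 equal shares of 1/12 among Czeslaw, Bogdan, Halina, Nadia.
Czeslaw is living and takes 1/12.
Bogdan is living and takes 1/12.
Halina is living and takes 1/12.
Nadia is living and takes 1/12.
Tadeusz predeceased; the 1/3 allotted to Tadeusz's branch passes to Tadeusz's issue by representation.
The 1/3 is divided into 2 equal shares of 1/6 among Jolanta, Eliasz.
Jolanta predeceased; the 1/6 allotted to Jolanta's branch passes to Jolanta's issue by representation.
The 1/6 is divided into 3 equal shares of 1/18 among Ludmila, Oleg, Kazimierz.
Ludmila is living and takes 1/18.
Oleg is living and takes 1/18.
Kazimierz is living and takes 1/18.
Eliasz is living and takes 1/6.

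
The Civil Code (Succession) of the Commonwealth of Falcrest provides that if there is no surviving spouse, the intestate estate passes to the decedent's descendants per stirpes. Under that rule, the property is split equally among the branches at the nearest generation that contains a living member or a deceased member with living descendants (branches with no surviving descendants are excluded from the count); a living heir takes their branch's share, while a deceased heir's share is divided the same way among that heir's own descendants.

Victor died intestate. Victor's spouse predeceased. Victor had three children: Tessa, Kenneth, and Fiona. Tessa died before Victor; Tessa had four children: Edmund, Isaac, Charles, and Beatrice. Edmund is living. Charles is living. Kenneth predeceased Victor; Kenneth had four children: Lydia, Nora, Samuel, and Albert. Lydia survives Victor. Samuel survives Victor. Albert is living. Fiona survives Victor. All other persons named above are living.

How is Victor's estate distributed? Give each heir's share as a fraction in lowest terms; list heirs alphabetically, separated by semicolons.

Albert 1/12; Beatrice 1/12; Charles 1/12; Edmund 1/12; Fiona 1/3; Isaac 1/12; Lydia 1/12; Nora 1/12; Samuel 1/12

There is no surviving spouse, so the entire estate passes to Victor's descendants per stirpes.
The estate is divided into 3 equal shares of 1/3 among Tessa, Kenneth, Fiona.
Tessa predeceased; the 1/3 allotted to Tessa's branch passes to Tessa's issue by representation.
The 1/3 is divided into 4 equal shares of 1/12 among Edmund, Isaac, Charles, Beatrice.
Edmund is living and takes 1/12.
Isaac is living and takes 1/12.
Charles is living and takes 1/12.
Beatrice is living and takes 1/12.
Kenneth predeceased; the 1/3 allotted to Kenneth's branch passes to Kenneth's issue by representation.
The 1/3 is divided into 4 equal shares of 1/12 among Lydia, Nora, Samuel, Albert.
Lydia is living and takes 1/12.
Nora is living and takes 1/12.
Samuel is living and takes 1/12.
Albert is living and takes 1/12.
Fiona is living and takes 1/3.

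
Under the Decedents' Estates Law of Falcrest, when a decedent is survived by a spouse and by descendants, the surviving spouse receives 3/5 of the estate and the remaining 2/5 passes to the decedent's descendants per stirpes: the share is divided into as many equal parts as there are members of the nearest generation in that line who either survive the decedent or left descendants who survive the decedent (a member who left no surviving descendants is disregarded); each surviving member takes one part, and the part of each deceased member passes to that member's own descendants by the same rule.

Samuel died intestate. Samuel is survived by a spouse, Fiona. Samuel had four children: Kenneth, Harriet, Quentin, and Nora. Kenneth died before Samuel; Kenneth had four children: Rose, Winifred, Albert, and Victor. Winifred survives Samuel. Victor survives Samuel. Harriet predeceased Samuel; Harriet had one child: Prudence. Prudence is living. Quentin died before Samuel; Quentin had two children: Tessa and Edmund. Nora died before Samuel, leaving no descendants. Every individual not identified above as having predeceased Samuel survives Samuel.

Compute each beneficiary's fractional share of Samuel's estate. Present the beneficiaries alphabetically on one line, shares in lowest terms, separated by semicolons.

Albert 1/30; Edmund 1/15; Fiona 3/5; Prudence 2/15; Rose 1/30; Tessa 1/15; Victor 1/30; Winifred 1/30

Fiona, as surviving spouse, takes 3/5.
The remaining 2/5 passes to Samuel's descendants per stirpes.
Nora left no surviving issue, so that branch lapses and is disregarded.
The 2/5 is divided into 3 equal shares of 2/15 among Kenneth, Harriet, Quentin.
Kenneth predeceased; the 2/15 allotted to Kenneth's branch passes to Kenneth's issue by representation.
The 2/15 is divided into 4 equal shares of 1/30 among Rose, Winifred, Albert, Victor.
Rose is living and takes 1/30.
Winifred is living and takes 1/30.
Albert is living and takes 1/30.
Victor is living and takes 1/30.
Harriet predeceased; the 2/15 allotted to Harriet's branch passes to Harriet's issue by representation.
Prudence is the sole taker at this level and receives the full 2/15.
Quentin predeceased; the 2/15 allotted to Quentin's branch passes to Quentin's issue by representation.
The 2/15 is divided into 2 equal shares of 1/15 among Tessa, Edmund.
Tessa is living and takes 1/15.
Edmund is living and takes 1/15.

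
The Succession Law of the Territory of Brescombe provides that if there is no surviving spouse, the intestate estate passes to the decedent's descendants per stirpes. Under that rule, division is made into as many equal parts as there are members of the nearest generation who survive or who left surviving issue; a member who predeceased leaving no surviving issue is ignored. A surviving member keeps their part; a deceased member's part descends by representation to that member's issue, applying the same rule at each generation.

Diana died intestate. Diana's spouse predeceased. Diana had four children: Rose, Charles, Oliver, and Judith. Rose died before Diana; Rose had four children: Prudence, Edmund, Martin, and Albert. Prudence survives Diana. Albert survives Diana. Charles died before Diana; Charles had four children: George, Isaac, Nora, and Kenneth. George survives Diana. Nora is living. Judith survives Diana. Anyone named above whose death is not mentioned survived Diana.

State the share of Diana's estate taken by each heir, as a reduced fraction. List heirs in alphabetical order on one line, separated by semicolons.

Albert 1/16; Edmund 1/16; George 1/16; Isaac 1/16; Judith 1/4; Kenneth 1/16; Martin 1/16; Nora 1/16; Oliver 1/4; Prudence 1/16

There is no surviving spouse, so the entire estate passes to Diana's descendants per stirpes.
The estate is divided into 4 equal shares of 1/4 among Rose, Charles, Oliver, Judith.
Rose predeceased; the 1/4 allotted to Rose's branch passes to Rose's issue by representation.
The 1/4 is divided into 4 equal shares of 1/16 among Prudence, Edmund, Martin, Albert.
Prudence is living and takes 1/16.
Edmund is living and takes 1/16.
Martin is living and takes 1/16.
Albert is living and takes 1/16.
Charles predeceased; the 1/4 allotted to Charles's branch passes to Charles's issue by representation.
The 1/4 is divided into 4 equal shares of 1/16 among George, Isaac, Nora, Kenneth.
George is living and takes 1/16.
Isaac is living and takes 1/16.
Nora is living and takes 1/16.
Kenneth is living and takes 1/16.
Oliver is living and takes 1/4.
Judith is living and takes 1/4.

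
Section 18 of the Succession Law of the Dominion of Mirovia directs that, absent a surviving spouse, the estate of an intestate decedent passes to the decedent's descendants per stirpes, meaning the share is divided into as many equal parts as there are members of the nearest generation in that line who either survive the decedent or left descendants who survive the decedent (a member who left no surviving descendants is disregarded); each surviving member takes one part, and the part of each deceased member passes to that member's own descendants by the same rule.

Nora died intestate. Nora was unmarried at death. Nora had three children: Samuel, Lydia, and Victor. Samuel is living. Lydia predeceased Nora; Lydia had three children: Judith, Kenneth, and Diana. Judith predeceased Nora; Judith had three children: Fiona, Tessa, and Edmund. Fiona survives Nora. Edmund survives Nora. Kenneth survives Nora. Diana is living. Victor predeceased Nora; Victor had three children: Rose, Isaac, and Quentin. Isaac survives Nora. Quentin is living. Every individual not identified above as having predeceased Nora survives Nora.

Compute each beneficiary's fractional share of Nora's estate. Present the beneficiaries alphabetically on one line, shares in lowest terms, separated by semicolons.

There is no surviving spouse, so the entire estate passes to Nora's descendants per stirpes.
The estate is divided into 3 equal shares of 1/3 among Samuel, Lydia, Victor.
Samuel is living and takes 1/3.
Lydia predeceased; the 1/3 allotted to Lydia's branch passes to Lydia's issue by representation.
The 1/3 is divided into 3 equal shares of 1/9 among Judith, Kenneth, Diana.
Judith predeceased; the 1/9 allotted to Judith's branch passes to Judith's issue by representation.
The 1/9 is divided into 3 equal shares of 1/27 among Fiona, Tessa, Edmund.
Fiona is living and takes 1/27.
Tessa is living and takes 1/27.
Edmund is living and takes 1/27.
Kenneth is living and takes 1/9.
Diana is living and takes 1/9.
Victor predeceased; the 1/3 allotted to Victor's branch passes to Victor's issue by representation.
The 1/3 is divided into 3 equal shares of 1/9 among Rose, Isaac, Quentin.
Rose is living and takes 1/9.
Isaac is living and takes 1/9.
Quentin is living and takes 1/9.

Diana 1/9; Edmund 1/27; Fiona 1/27; Isaac 1/9; Kenneth 1/9; Quentin 1/9; Rose 1/9; Samuel 1/3; Tessa 1/27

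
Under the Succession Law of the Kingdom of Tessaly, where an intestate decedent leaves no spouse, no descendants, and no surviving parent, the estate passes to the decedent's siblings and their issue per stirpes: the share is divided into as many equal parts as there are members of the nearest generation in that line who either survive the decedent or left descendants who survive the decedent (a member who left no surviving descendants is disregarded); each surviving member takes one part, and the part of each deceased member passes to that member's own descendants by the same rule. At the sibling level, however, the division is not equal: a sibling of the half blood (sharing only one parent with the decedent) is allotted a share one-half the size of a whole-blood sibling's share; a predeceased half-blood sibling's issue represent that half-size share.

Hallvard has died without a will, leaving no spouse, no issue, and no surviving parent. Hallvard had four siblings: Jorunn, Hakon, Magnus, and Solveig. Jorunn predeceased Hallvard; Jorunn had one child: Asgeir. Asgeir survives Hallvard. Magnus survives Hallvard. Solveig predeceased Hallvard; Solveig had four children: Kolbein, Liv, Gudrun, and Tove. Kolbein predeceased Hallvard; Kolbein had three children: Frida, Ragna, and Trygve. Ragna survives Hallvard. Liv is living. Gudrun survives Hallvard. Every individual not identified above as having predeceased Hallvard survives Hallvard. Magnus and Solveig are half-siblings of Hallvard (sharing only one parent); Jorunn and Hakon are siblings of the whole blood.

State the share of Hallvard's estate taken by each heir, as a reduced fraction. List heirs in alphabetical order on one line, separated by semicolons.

Asgeir 1/3; Frida 1/72; Gudrun 1/24; Hakon 1/3; Liv 1/24; Magnus 1/6; Ragna 1/72; Tove 1/24; Trygve 1/72

No spouse, descendants, or parent survives, so the estate passes to Hallvard's siblings per stirpes.
Half-blood siblings count for one-half the weight of whole-blood siblings at the initial division.
Dividing 1 in proportion to weights (total weight 3): Jorunn (weight 1) → 1/3; Hakon (weight 1) → 1/3; Magnus (weight 1/2) → 1/6; Solveig (weight 1/2) → 1/6.
Jorunn predeceased; the 1/3 allotted to Jorunn's branch passes to Jorunn's issue by representation.
Asgeir is the sole taker at this level and receives the full 1/3.
Hakon is living and takes 1/3.
Magnus is living and takes 1/6.
Solveig predeceased; the 1/6 allotted to Solveig's branch passes to Solveig's issue by representation.
The 1/6 is divided into 4 equal shares of 1/24 among Kolbein, Liv, Gudrun, Tove.
Kolbein predeceased; the 1/24 allotted to Kolbein's branch passes to Kolbein's issue by representation.
The 1/24 is divided into 3 equal shares of 1/72 among Frida, Ragna, Trygve.
Frida is living and takes 1/72.
Ragna is living and takes 1/72.
Trygve is living and takes 1/72.
Liv is living and takes 1/24.
Gudrun is living and takes 1/24.
Tove is living and takes 1/24.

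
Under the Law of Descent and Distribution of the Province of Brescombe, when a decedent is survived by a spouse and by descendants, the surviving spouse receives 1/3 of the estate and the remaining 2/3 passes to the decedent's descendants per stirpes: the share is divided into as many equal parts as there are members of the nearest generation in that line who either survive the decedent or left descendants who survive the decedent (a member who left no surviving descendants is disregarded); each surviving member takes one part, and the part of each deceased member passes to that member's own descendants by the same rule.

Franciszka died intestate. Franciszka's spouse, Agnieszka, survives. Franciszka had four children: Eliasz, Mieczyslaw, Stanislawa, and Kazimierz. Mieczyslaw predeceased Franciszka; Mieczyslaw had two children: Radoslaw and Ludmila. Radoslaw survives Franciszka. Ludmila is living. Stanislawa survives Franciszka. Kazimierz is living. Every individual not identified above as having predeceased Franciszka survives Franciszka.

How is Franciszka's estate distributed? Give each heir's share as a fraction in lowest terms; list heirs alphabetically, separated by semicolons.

Agnieszka, as surviving spouse, takes 1/3.
The remaining 2/3 passes to Franciszka's descendants per stirpes.
The 2/3 is divided into 4 equal shares of 1/6 among Eliasz, Mieczyslaw, Stanislawa, Kazimierz.
Eliasz is living and takes 1/6.
Mieczyslaw predeceased; the 1/6 allotted to Mieczyslaw's branch passes to Mieczyslaw's issue by representation.
The 1/6 is divided into 2 equal shares of 1/12 among Radoslaw, Ludmila.
Radoslaw is living and takes 1/12.
Ludmila is living and takes 1/12.
Stanislawa is living and takes 1/6.
Kazimierz is living and takes 1/6.

Agnieszka 1/3; Eliasz 1/6; Kazimierz 1/6; Ludmila 1/12; Radoslaw 1/12; Stanislawa 1/6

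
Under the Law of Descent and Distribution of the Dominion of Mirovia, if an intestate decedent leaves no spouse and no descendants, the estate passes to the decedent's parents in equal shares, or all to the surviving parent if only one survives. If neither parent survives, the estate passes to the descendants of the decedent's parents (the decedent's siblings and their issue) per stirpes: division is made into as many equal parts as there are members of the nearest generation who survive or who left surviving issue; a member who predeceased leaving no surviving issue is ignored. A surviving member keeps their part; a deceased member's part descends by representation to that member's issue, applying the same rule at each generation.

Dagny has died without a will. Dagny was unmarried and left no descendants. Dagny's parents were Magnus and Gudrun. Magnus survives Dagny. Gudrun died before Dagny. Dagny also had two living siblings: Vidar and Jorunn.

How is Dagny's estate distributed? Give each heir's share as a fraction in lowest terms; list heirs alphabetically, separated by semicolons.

Magnus 1

Only one parent, Magnus, survives, so Magnus takes the entire estate. The siblings take nothing because a surviving parent has priority.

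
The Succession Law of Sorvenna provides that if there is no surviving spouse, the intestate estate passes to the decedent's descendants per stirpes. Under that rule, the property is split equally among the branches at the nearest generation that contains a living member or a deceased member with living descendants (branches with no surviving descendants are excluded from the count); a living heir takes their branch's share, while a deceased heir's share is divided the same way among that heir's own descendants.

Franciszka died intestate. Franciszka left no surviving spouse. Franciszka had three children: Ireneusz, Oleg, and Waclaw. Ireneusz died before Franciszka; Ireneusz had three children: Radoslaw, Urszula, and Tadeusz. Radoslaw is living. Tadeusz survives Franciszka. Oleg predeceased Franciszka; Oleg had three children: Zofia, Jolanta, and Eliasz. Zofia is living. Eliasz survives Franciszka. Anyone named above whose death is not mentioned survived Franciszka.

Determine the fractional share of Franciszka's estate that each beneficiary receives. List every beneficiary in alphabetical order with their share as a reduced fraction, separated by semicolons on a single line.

There is no surviving spouse, so the entire estate passes to Franciszka's descendants per stirpes.
The estate is divided into 3 equal shares of 1/3 among Ireneusz, Oleg, Waclaw.
Ireneusz predeceased; the 1/3 allotted to Ireneusz's branch passes to Ireneusz's issue by representation.
The 1/3 is divided into 3 equal shares of 1/9 among Radoslaw, Urszula, Tadeusz.
Radoslaw is living and takes 1/9.
Urszula is living and takes 1/9.
Tadeusz is living and takes 1/9.
Oleg predeceased; the 1/3 allotted to Oleg's branch passes to Oleg's issue by representation.
The 1/3 is divided into 3 equal shares of 1/9 among Zofia, Jolanta, Eliasz.
Zofia is living and takes 1/9.
Jolanta is living and takes 1/9.
Eliasz is living and takes 1/9.
Waclaw is living and takes 1/3.

Eliasz 1/9; Jolanta 1/9; Radoslaw 1/9; Tadeusz 1/9; Urszula 1/9; Waclaw 1/3; Zofia 1/9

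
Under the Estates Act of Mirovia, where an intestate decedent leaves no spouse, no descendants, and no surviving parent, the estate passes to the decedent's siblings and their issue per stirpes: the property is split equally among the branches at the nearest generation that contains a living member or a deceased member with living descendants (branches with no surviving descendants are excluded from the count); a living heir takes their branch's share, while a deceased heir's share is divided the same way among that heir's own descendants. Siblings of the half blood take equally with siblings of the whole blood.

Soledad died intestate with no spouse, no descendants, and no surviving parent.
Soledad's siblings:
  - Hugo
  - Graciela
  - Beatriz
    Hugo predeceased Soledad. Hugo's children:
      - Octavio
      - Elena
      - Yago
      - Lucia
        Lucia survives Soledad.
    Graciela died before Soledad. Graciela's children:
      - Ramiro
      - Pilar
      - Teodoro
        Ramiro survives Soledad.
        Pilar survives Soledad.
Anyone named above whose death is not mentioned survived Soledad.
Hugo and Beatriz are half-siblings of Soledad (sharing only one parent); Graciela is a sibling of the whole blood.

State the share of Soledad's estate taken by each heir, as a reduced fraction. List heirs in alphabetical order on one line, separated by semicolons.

Beatriz 1/3; Elena 1/12; Lucia 1/12; Octavio 1/12; Pilar 1/9; Ramiro 1/9; Teodoro 1/9; Yago 1/12

No spouse, descendants, or parent survives, so the estate passes to Soledad's siblings per stirpes.
Half-blood and whole-blood siblings take equally under the stated rule.
The estate is divided into 3 equal shares of 1/3 among Hugo, Graciela, Beatriz.
Hugo predeceased; the 1/3 allotted to Hugo's branch passes to Hugo's issue by representation.
The 1/3 is divided into 4 equal shares of 1/12 among Octavio, Elena, Yago, Lucia.
Octavio is living and takes 1/12.
Elena is living and takes 1/12.
Yago is living and takes 1/12.
Lucia is living and takes 1/12.
Graciela predeceased; the 1/3 allotted to Graciela's branch passes to Graciela's issue by representation.
The 1/3 is divided into 3 equal shares of 1/9 among Ramiro, Pilar, Teodoro.
Ramiro is living and takes 1/9.
Pilar is living and takes 1/9.
Teodoro is living and takes 1/9.
Beatriz is living and takes 1/3.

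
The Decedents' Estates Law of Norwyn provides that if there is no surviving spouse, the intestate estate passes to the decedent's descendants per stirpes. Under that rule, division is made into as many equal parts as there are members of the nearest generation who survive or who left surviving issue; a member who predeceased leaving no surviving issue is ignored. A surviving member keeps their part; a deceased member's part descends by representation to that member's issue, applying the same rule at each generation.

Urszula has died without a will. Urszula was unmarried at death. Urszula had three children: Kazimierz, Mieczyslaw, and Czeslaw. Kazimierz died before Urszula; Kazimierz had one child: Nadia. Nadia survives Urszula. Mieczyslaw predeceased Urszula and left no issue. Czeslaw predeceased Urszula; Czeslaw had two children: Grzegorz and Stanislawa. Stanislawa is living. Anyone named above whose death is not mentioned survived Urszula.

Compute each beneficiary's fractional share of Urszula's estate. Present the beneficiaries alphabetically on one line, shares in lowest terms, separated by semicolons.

There is no surviving spouse, so the entire estate passes to Urszula's descendants per stirpes.
Mieczyslaw left no surviving issue, so that branch lapses and is disregarded.
The estate is divided into 2 equal shares of 1/2 among Kazimierz, Czeslaw.
Kazimierz predeceased; the 1/2 allotted to Kazimierz's branch passes to Kazimierz's issue by representation.
Nadia is the sole taker at this level and receives the full 1/2.
Czeslaw predeceased; the 1/2 allotted to Czeslaw's branch passes to Czeslaw's issue by representation.
The 1/2 is divided into 2 equal shares of 1/4 among Grzegorz, Stanislawa.
Grzegorz is living and takes 1/4.
Stanislawa is living and takes 1/4.

Grzegorz 1/4; Nadia 1/2; Stanislawa 1/4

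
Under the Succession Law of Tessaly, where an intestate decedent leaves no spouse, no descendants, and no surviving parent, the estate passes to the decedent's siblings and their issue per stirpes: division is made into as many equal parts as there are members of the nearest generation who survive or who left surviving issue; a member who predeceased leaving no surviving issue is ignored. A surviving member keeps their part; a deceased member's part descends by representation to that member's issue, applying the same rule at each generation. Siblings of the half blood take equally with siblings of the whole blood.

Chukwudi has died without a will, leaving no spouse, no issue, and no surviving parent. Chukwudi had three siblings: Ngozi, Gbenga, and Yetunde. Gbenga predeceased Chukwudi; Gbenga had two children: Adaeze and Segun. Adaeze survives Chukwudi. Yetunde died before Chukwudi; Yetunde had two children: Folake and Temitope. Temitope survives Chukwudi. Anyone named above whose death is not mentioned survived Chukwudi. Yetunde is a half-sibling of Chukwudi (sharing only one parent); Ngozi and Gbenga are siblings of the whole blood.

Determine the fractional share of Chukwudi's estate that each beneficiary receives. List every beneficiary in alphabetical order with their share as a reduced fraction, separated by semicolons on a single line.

Adaeze 1/6; Folake 1/6; Ngozi 1/3; Segun 1/6; Temitope 1/6

No spouse, descendants, or parent survives, so the estate passes to Chukwudi's siblings per stirpes.
Half-blood and whole-blood siblings take equally under the stated rule.
The estate is divided into 3 equal shares of 1/3 among Ngozi, Gbenga, Yetunde.
Ngozi is living and takes 1/3.
Gbenga predeceased; the 1/3 allotted to Gbenga's branch passes to Gbenga's issue by representation.
The 1/3 is divided into 2 equal shares of 1/6 among Adaeze, Segun.
Adaeze is living and takes 1/6.
Segun is living and takes 1/6.
Yetunde predeceased; the 1/3 allotted to Yetunde's branch passes to Yetunde's issue by representation.
The 1/3 is divided into 2 equal shares of 1/6 among Folake, Temitope.
Folake is living and takes 1/6.
Temitope is living and takes 1/6.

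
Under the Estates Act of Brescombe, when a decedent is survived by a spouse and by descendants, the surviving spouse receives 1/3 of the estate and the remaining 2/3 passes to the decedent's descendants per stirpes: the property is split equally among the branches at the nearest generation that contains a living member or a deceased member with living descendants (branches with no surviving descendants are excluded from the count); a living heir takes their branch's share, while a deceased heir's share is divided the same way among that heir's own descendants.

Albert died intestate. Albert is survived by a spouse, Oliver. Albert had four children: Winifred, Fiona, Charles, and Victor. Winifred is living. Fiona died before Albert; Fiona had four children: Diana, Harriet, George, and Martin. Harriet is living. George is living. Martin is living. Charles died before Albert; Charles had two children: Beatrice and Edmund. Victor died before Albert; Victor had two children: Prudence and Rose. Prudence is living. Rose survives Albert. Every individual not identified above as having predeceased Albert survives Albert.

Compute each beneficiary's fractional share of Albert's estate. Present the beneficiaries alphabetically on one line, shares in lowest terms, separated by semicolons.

Oliver, as surviving spouse, takes 1/3.
The remaining 2/3 passes to Albert's descendants per stirpes.
The 2/3 is divided into 4 equal shares of 1/6 among Winifred, Fiona, Charles, Victor.
Winifred is living and takes 1/6.
Fiona predeceased; the 1/6 allotted to Fiona's branch passes to Fiona's issue by representation.
The 1/6 is divided into 4 equal shares of 1/24 among Diana, Harriet, George, Martin.
Diana is living and takes 1/24.
Harriet is living and takes 1/24.
George is living and takes 1/24.
Martin is living and takes 1/24.
Charles predeceased; the 1/6 allotted to Charles's branch passes to Charles's issue by representation.
The 1/6 is divided into 2 equal shares of 1/12 among Beatrice, Edmund.
Beatrice is living and takes 1/12.
Edmund is living and takes 1/12.
Victor predeceased; the 1/6 allotted to Victor's branch passes to Victor's issue by representation.
The 1/6 is divided into 2 equal shares of 1/12 among Prudence, Rose.
Prudence is living and takes 1/12.
Rose is living and takes 1/12.

Beatrice 1/12; Diana 1/24; Edmund 1/12; George 1/24; Harriet 1/24; Martin 1/24; Oliver 1/3; Prudence 1/12; Rose 1/12; Winifred 1/6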